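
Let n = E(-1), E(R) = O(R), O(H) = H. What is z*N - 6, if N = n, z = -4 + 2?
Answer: -4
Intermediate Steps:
E(R) = R
z = -2
n = -1
N = -1
z*N - 6 = -2*(-1) - 6 = 2 - 6 = -4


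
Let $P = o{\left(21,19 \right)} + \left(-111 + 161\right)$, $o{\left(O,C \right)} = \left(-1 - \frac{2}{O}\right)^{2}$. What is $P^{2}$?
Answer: $\frac{509811241}{194481} \approx 2621.4$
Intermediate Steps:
$P = \frac{22579}{441}$ ($P = \frac{\left(2 + 21\right)^{2}}{441} + \left(-111 + 161\right) = \frac{23^{2}}{441} + 50 = \frac{1}{441} \cdot 529 + 50 = \frac{529}{441} + 50 = \frac{22579}{441} \approx 51.2$)
$P^{2} = \left(\frac{22579}{441}\right)^{2} = \frac{509811241}{194481}$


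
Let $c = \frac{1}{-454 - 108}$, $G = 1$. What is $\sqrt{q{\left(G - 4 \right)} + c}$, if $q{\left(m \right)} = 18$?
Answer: $\frac{17 \sqrt{19670}}{562} \approx 4.2424$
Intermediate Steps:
$c = - \frac{1}{562}$ ($c = \frac{1}{-562} = - \frac{1}{562} \approx -0.0017794$)
$\sqrt{q{\left(G - 4 \right)} + c} = \sqrt{18 - \frac{1}{562}} = \sqrt{\frac{10115}{562}} = \frac{17 \sqrt{19670}}{562}$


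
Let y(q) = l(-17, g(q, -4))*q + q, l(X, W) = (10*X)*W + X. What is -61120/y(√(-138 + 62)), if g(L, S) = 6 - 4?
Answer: -7640*I*√19/1691 ≈ -19.694*I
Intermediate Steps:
g(L, S) = 2
l(X, W) = X + 10*W*X (l(X, W) = 10*W*X + X = X + 10*W*X)
y(q) = -356*q (y(q) = (-17*(1 + 10*2))*q + q = (-17*(1 + 20))*q + q = (-17*21)*q + q = -357*q + q = -356*q)
-61120/y(√(-138 + 62)) = -61120*(-1/(356*√(-138 + 62))) = -61120*I*√19/13528 = -7640*I*√19/1691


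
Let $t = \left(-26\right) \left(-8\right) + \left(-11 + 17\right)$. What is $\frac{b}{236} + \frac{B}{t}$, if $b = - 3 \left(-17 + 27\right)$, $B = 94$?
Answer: $\frac{3941}{12626} \approx 0.31213$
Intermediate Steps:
$t = 214$ ($t = 208 + 6 = 214$)
$b = -30$ ($b = \left(-3\right) 10 = -30$)
$\frac{b}{236} + \frac{B}{t} = - \frac{30}{236} + \frac{94}{214} = \left(-30\right) \frac{1}{236} + 94 \cdot \frac{1}{214} = - \frac{15}{118} + \frac{47}{107} = \frac{3941}{12626}$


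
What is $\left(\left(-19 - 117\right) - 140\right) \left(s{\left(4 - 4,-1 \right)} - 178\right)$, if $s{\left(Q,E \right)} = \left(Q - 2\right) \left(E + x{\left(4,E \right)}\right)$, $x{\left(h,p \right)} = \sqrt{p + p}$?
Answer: $48576 + 552 i \sqrt{2} \approx 48576.0 + 780.65 i$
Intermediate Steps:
$x{\left(h,p \right)} = \sqrt{2} \sqrt{p}$ ($x{\left(h,p \right)} = \sqrt{2 p} = \sqrt{2} \sqrt{p}$)
$s{\left(Q,E \right)} = \left(-2 + Q\right) \left(E + \sqrt{2} \sqrt{E}\right)$ ($s{\left(Q,E \right)} = \left(Q - 2\right) \left(E + \sqrt{2} \sqrt{E}\right) = \left(-2 + Q\right) \left(E + \sqrt{2} \sqrt{E}\right)$)
$\left(\left(-19 - 117\right) - 140\right) \left(s{\left(4 - 4,-1 \right)} - 178\right) = \left(\left(-19 - 117\right) - 140\right) \left(\left(\left(-2\right) \left(-1\right) - \left(4 - 4\right) - 2 \sqrt{2} \sqrt{-1} + \left(4 - 4\right) \sqrt{2} \sqrt{-1}\right) - 178\right) = \left(-136 - 140\right) \left(\left(2 - \left(4 - 4\right) - 2 \sqrt{2} i + \left(4 - 4\right) \sqrt{2} i\right) - 178\right) = - 276 \left(\left(2 - 0 - 2 i \sqrt{2} + 0 \sqrt{2} i\right) - 178\right) = - 276 \left(\left(2 + 0 - 2 i \sqrt{2} + 0\right) - 178\right) = - 276 \left(\left(2 - 2 i \sqrt{2}\right) - 178\right) = - 276 \left(-176 - 2 i \sqrt{2}\right) = 48576 + 552 i \sqrt{2}$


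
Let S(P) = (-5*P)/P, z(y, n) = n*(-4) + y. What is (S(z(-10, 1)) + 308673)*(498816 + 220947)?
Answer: 222167805684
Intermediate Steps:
z(y, n) = y - 4*n (z(y, n) = -4*n + y = y - 4*n)
S(P) = -5
(S(z(-10, 1)) + 308673)*(498816 + 220947) = (-5 + 308673)*(498816 + 220947) = 308668*719763 = 222167805684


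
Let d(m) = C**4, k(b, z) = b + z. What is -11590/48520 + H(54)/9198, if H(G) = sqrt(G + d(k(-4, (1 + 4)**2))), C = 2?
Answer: -1159/4852 + sqrt(70)/9198 ≈ -0.23796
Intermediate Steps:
d(m) = 16 (d(m) = 2**4 = 16)
H(G) = sqrt(16 + G) (H(G) = sqrt(G + 16) = sqrt(16 + G))
-11590/48520 + H(54)/9198 = -11590/48520 + sqrt(16 + 54)/9198 = -11590*1/48520 + sqrt(70)*(1/9198) = -1159/4852 + sqrt(70)/9198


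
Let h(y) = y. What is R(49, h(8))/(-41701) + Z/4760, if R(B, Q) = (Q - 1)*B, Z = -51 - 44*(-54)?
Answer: 1121437/2335256 ≈ 0.48022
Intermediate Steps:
Z = 2325 (Z = -51 + 2376 = 2325)
R(B, Q) = B*(-1 + Q) (R(B, Q) = (-1 + Q)*B = B*(-1 + Q))
R(49, h(8))/(-41701) + Z/4760 = (49*(-1 + 8))/(-41701) + 2325/4760 = (49*7)*(-1/41701) + 2325*(1/4760) = 343*(-1/41701) + 465/952 = -343/41701 + 465/952 = 1121437/2335256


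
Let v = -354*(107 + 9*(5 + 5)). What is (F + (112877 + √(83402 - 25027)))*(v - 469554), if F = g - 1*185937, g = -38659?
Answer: 60249162948 - 2696460*√2335 ≈ 6.0119e+10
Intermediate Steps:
v = -69738 (v = -354*(107 + 9*10) = -354*(107 + 90) = -354*197 = -69738)
F = -224596 (F = -38659 - 1*185937 = -38659 - 185937 = -224596)
(F + (112877 + √(83402 - 25027)))*(v - 469554) = (-224596 + (112877 + √(83402 - 25027)))*(-69738 - 469554) = (-224596 + (112877 + √58375))*(-539292) = (-224596 + (112877 + 5*√2335))*(-539292) = (-111719 + 5*√2335)*(-539292) = 60249162948 - 2696460*√2335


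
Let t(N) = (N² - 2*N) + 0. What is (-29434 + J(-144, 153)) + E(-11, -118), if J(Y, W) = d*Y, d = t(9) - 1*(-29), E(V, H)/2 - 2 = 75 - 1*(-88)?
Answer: -42352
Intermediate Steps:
t(N) = N² - 2*N
E(V, H) = 330 (E(V, H) = 4 + 2*(75 - 1*(-88)) = 4 + 2*(75 + 88) = 4 + 2*163 = 4 + 326 = 330)
d = 92 (d = 9*(-2 + 9) - 1*(-29) = 9*7 + 29 = 63 + 29 = 92)
J(Y, W) = 92*Y
(-29434 + J(-144, 153)) + E(-11, -118) = (-29434 + 92*(-144)) + 330 = (-29434 - 13248) + 330 = -42682 + 330 = -42352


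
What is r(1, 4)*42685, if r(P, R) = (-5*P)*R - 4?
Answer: -1024440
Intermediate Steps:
r(P, R) = -4 - 5*P*R (r(P, R) = -5*P*R - 4 = -4 - 5*P*R)
r(1, 4)*42685 = (-4 - 5*1*4)*42685 = (-4 - 20)*42685 = -24*42685 = -1024440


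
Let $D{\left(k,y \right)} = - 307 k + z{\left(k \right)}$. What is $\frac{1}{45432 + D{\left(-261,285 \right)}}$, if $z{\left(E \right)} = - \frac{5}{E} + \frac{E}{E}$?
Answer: $\frac{261}{32771165} \approx 7.9643 \cdot 10^{-6}$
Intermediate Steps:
$z{\left(E \right)} = 1 - \frac{5}{E}$ ($z{\left(E \right)} = - \frac{5}{E} + 1 = 1 - \frac{5}{E}$)
$D{\left(k,y \right)} = - 307 k + \frac{-5 + k}{k}$
$\frac{1}{45432 + D{\left(-261,285 \right)}} = \frac{1}{45432 - \left(-80128 - \frac{5}{261}\right)} = \frac{1}{45432 + \left(1 + 80127 - - \frac{5}{261}\right)} = \frac{1}{45432 + \left(1 + 80127 + \frac{5}{261}\right)} = \frac{1}{45432 + \frac{20913413}{261}} = \frac{1}{\frac{32771165}{261}} = \frac{261}{32771165}$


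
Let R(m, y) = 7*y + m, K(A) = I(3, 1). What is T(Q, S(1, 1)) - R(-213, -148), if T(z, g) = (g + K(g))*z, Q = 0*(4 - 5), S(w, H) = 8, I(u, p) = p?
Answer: 1249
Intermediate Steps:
K(A) = 1
R(m, y) = m + 7*y
Q = 0 (Q = 0*(-1) = 0)
T(z, g) = z*(1 + g) (T(z, g) = (g + 1)*z = (1 + g)*z = z*(1 + g))
T(Q, S(1, 1)) - R(-213, -148) = 0*(1 + 8) - (-213 + 7*(-148)) = 0*9 - (-213 - 1036) = 0 - 1*(-1249) = 0 + 1249 = 1249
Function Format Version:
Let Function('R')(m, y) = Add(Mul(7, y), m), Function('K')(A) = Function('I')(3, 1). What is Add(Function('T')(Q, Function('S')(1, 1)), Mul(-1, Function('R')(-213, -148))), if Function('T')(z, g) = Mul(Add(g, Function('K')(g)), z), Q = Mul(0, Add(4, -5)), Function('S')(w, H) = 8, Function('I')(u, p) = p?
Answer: 1249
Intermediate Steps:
Function('K')(A) = 1
Function('R')(m, y) = Add(m, Mul(7, y))
Q = 0 (Q = Mul(0, -1) = 0)
Function('T')(z, g) = Mul(z, Add(1, g)) (Function('T')(z, g) = Mul(Add(g, 1), z) = Mul(Add(1, g), z) = Mul(z, Add(1, g)))
Add(Function('T')(Q, Function('S')(1, 1)), Mul(-1, Function('R')(-213, -148))) = Add(Mul(0, Add(1, 8)), Mul(-1, Add(-213, Mul(7, -148)))) = Add(Mul(0, 9), Mul(-1, Add(-213, -1036))) = Add(0, Mul(-1, -1249)) = Add(0, 1249) = 1249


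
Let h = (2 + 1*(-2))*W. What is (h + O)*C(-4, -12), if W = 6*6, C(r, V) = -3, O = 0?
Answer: 0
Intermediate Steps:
W = 36
h = 0 (h = (2 + 1*(-2))*36 = (2 - 2)*36 = 0*36 = 0)
(h + O)*C(-4, -12) = (0 + 0)*(-3) = 0*(-3) = 0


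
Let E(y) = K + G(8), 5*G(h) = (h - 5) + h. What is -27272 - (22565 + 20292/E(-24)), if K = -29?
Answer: -3288349/67 ≈ -49080.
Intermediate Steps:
G(h) = -1 + 2*h/5 (G(h) = ((h - 5) + h)/5 = ((-5 + h) + h)/5 = (-5 + 2*h)/5 = -1 + 2*h/5)
E(y) = -134/5 (E(y) = -29 + (-1 + (⅖)*8) = -29 + (-1 + 16/5) = -29 + 11/5 = -134/5)
-27272 - (22565 + 20292/E(-24)) = -27272 - (22565 + 20292/(-134/5)) = -27272 - (22565 + 20292*(-5/134)) = -27272 - (22565 - 50730/67) = -27272 - 1*1461125/67 = -27272 - 1461125/67 = -3288349/67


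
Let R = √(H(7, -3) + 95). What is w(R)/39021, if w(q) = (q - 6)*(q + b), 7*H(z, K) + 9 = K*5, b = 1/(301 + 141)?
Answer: 141640/60365487 - 2651*√4487/120730974 ≈ 0.00087552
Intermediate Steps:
b = 1/442 ≈ 0.0022624
H(z, K) = -9/7 + 5*K/7 (H(z, K) = -9/7 + (K*5)/7 = -9/7 + (5*K)/7 = -9/7 + 5*K/7)
R = √4487/7 (R = √((-9/7 + (5/7)*(-3)) + 95) = √((-9/7 - 15/7) + 95) = √(-24/7 + 95) = √(641/7) = √4487/7 ≈ 9.5693)
w(q) = (-6 + q)*(1/442 + q) (w(q) = (q - 6)*(q + 1/442) = (-6 + q)*(1/442 + q))
w(R)/39021 = (-3/221 + (√4487/7)² - 2651*√4487/3094)/39021 = (-3/221 + 641/7 - 2651*√4487/3094)*(1/39021) = (141640/1547 - 2651*√4487/3094)*(1/39021) = 141640/60365487 - 2651*√4487/120730974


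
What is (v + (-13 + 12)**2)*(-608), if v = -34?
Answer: 20064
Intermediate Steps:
(v + (-13 + 12)**2)*(-608) = (-34 + (-13 + 12)**2)*(-608) = (-34 + (-1)**2)*(-608) = (-34 + 1)*(-608) = -33*(-608) = 20064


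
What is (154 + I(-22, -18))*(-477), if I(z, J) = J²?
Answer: -228006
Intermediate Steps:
(154 + I(-22, -18))*(-477) = (154 + (-18)²)*(-477) = (154 + 324)*(-477) = 478*(-477) = -228006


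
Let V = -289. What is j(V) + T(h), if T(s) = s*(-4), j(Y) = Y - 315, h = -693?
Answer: 2168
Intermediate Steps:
j(Y) = -315 + Y
T(s) = -4*s
j(V) + T(h) = (-315 - 289) - 4*(-693) = -604 + 2772 = 2168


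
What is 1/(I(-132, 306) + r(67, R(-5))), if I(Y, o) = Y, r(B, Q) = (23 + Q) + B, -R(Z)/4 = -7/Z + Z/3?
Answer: -15/614 ≈ -0.024430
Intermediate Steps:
R(Z) = 28/Z - 4*Z/3 (R(Z) = -4*(-7/Z + Z/3) = 28/Z - 4*Z/3)
r(B, Q) = 23 + B + Q
1/(I(-132, 306) + r(67, R(-5))) = 1/(-132 + (23 + 67 + (28/(-5) - 4/3*(-5)))) = 1/(-132 + (23 + 67 + (28*(-⅕) + 20/3))) = 1/(-132 + (23 + 67 + (-28/5 + 20/3))) = 1/(-132 + (23 + 67 + 16/15)) = 1/(-132 + 1366/15) = 1/(-614/15) = -15/614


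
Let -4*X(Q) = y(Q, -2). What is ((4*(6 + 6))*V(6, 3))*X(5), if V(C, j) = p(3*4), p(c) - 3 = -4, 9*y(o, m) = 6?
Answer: 8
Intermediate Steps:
y(o, m) = ⅔ (y(o, m) = (⅑)*6 = ⅔)
p(c) = -1 (p(c) = 3 - 4 = -1)
V(C, j) = -1
X(Q) = -⅙ (X(Q) = -¼*⅔ = -⅙)
((4*(6 + 6))*V(6, 3))*X(5) = ((4*(6 + 6))*(-1))*(-⅙) = ((4*12)*(-1))*(-⅙) = (48*(-1))*(-⅙) = -48*(-⅙) = 8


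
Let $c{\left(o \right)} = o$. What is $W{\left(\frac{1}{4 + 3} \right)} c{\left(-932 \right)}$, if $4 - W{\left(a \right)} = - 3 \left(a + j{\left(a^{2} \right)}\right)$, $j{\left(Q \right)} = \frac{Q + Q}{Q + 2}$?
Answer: $- \frac{966484}{231} \approx -4183.9$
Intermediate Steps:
$j{\left(Q \right)} = \frac{2 Q}{2 + Q}$
$W{\left(a \right)} = 4 + 3 a + \frac{6 a^{2}}{2 + a^{2}}$ ($W{\left(a \right)} = 4 - - 3 \left(a + \frac{2 a^{2}}{2 + a^{2}}\right) = 4 - \left(- 3 a - \frac{6 a^{2}}{2 + a^{2}}\right) = 4 + \left(3 a + \frac{6 a^{2}}{2 + a^{2}}\right) = 4 + 3 a + \frac{6 a^{2}}{2 + a^{2}}$)
$W{\left(\frac{1}{4 + 3} \right)} c{\left(-932 \right)} = \frac{6 \left(\frac{1}{4 + 3}\right)^{2} + \left(2 + \left(\frac{1}{4 + 3}\right)^{2}\right) \left(4 + \frac{3}{4 + 3}\right)}{2 + \left(\frac{1}{4 + 3}\right)^{2}} \left(-932\right) = \frac{6 \left(\frac{1}{7}\right)^{2} + \left(2 + \left(\frac{1}{7}\right)^{2}\right) \left(4 + \frac{3}{7}\right)}{2 + \left(\frac{1}{7}\right)^{2}} \left(-932\right) = \frac{\frac{6}{49} + \left(2 + \left(\frac{1}{7}\right)^{2}\right) \left(4 + 3 \cdot \frac{1}{7}\right)}{2 + \left(\frac{1}{7}\right)^{2}} \left(-932\right) = \frac{6 \cdot \frac{1}{49} + \left(2 + \frac{1}{49}\right) \left(4 + \frac{3}{7}\right)}{2 + \frac{1}{49}} \left(-932\right) = \frac{\frac{6}{49} + \frac{99}{49} \cdot \frac{31}{7}}{\frac{99}{49}} \left(-932\right) = \frac{49 \left(\frac{6}{49} + \frac{3069}{343}\right)}{99} \left(-932\right) = \frac{49}{99} \cdot \frac{3111}{343} \left(-932\right) = \frac{1037}{231} \left(-932\right) = - \frac{966484}{231}$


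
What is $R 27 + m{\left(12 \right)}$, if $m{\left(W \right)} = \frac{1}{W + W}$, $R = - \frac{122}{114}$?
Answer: $- \frac{13157}{456} \approx -28.853$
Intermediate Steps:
$R = - \frac{61}{57}$ ($R = \left(-122\right) \frac{1}{114} = - \frac{61}{57} \approx -1.0702$)
$m{\left(W \right)} = \frac{1}{2 W}$
$R 27 + m{\left(12 \right)} = \left(- \frac{61}{57}\right) 27 + \frac{1}{2 \cdot 12} = - \frac{549}{19} + \frac{1}{2} \cdot \frac{1}{12} = - \frac{549}{19} + \frac{1}{24} = - \frac{13157}{456}$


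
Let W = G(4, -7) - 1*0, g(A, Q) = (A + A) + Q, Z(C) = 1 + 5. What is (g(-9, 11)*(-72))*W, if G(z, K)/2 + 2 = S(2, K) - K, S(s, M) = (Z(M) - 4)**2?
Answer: 9072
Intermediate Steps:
Z(C) = 6
S(s, M) = 4 (S(s, M) = (6 - 4)**2 = 2**2 = 4)
g(A, Q) = Q + 2*A (g(A, Q) = 2*A + Q = Q + 2*A)
G(z, K) = 4 - 2*K (G(z, K) = -4 + 2*(4 - K) = -4 + (8 - 2*K) = 4 - 2*K)
W = 18 (W = (4 - 2*(-7)) - 1*0 = (4 + 14) + 0 = 18 + 0 = 18)
(g(-9, 11)*(-72))*W = ((11 + 2*(-9))*(-72))*18 = ((11 - 18)*(-72))*18 = -7*(-72)*18 = 504*18 = 9072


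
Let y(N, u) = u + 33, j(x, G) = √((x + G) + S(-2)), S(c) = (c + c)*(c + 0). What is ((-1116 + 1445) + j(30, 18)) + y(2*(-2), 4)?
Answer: 366 + 2*√14 ≈ 373.48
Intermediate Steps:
S(c) = 2*c² (S(c) = (2*c)*c = 2*c²)
j(x, G) = √(8 + G + x) (j(x, G) = √((x + G) + 2*(-2)²) = √((G + x) + 2*4) = √((G + x) + 8) = √(8 + G + x))
y(N, u) = 33 + u
((-1116 + 1445) + j(30, 18)) + y(2*(-2), 4) = ((-1116 + 1445) + √(8 + 18 + 30)) + (33 + 4) = (329 + √56) + 37 = (329 + 2*√14) + 37 = 366 + 2*√14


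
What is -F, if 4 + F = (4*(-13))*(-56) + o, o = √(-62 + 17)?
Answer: -2908 - 3*I*√5 ≈ -2908.0 - 6.7082*I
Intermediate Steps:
o = 3*I*√5 (o = √(-45) = 3*I*√5 ≈ 6.7082*I)
F = 2908 + 3*I*√5 (F = -4 + ((4*(-13))*(-56) + 3*I*√5) = -4 + (-52*(-56) + 3*I*√5) = -4 + (2912 + 3*I*√5) = 2908 + 3*I*√5 ≈ 2908.0 + 6.7082*I)
-F = -(2908 + 3*I*√5) = -2908 - 3*I*√5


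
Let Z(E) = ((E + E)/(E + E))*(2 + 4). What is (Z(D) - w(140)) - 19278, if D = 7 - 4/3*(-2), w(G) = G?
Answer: -19412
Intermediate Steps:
D = 29/3 (D = 7 - 4*⅓*(-2) = 7 - 4/3*(-2) = 7 + 8/3 = 29/3 ≈ 9.6667)
Z(E) = 6 (Z(E) = ((2*E)/((2*E)))*6 = ((2*E)*(1/(2*E)))*6 = 1*6 = 6)
(Z(D) - w(140)) - 19278 = (6 - 1*140) - 19278 = (6 - 140) - 19278 = -134 - 19278 = -19412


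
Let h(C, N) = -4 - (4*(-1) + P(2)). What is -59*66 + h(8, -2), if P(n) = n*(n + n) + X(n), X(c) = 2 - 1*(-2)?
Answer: -3906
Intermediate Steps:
X(c) = 4 (X(c) = 2 + 2 = 4)
P(n) = 4 + 2*n² (P(n) = n*(n + n) + 4 = n*(2*n) + 4 = 2*n² + 4 = 4 + 2*n²)
h(C, N) = -12 (h(C, N) = -4 - (4*(-1) + (4 + 2*2²)) = -4 - (-4 + (4 + 2*4)) = -4 - (-4 + (4 + 8)) = -4 - (-4 + 12) = -4 - 1*8 = -4 - 8 = -12)
-59*66 + h(8, -2) = -59*66 - 12 = -3894 - 12 = -3906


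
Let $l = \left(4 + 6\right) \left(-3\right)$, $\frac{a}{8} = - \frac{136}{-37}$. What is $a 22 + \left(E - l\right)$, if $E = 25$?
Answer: $\frac{25971}{37} \approx 701.92$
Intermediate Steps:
$a = \frac{1088}{37}$ ($a = 8 \left(- \frac{136}{-37}\right) = 8 \left(\left(-136\right) \left(- \frac{1}{37}\right)\right) = 8 \cdot \frac{136}{37} = \frac{1088}{37} \approx 29.405$)
$l = -30$ ($l = 10 \left(-3\right) = -30$)
$a 22 + \left(E - l\right) = \frac{1088}{37} \cdot 22 + \left(25 - -30\right) = \frac{23936}{37} + \left(25 + 30\right) = \frac{23936}{37} + 55 = \frac{25971}{37}$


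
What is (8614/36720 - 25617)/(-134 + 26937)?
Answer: -470323813/492103080 ≈ -0.95574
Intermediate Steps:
(8614/36720 - 25617)/(-134 + 26937) = (8614*(1/36720) - 25617)/26803 = (4307/18360 - 25617)*(1/26803) = -470323813/18360*1/26803 = -470323813/492103080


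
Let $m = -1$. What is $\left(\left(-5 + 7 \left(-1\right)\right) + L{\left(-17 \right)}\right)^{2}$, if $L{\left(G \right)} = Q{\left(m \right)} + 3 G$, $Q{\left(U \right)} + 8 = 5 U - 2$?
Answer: $6084$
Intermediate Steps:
$Q{\left(U \right)} = -10 + 5 U$ ($Q{\left(U \right)} = -8 + \left(5 U - 2\right) = -8 + \left(-2 + 5 U\right) = -10 + 5 U$)
$L{\left(G \right)} = -15 + 3 G$ ($L{\left(G \right)} = \left(-10 + 5 \left(-1\right)\right) + 3 G = \left(-10 - 5\right) + 3 G = -15 + 3 G$)
$\left(\left(-5 + 7 \left(-1\right)\right) + L{\left(-17 \right)}\right)^{2} = \left(\left(-5 + 7 \left(-1\right)\right) + \left(-15 + 3 \left(-17\right)\right)\right)^{2} = \left(\left(-5 - 7\right) - 66\right)^{2} = \left(-12 - 66\right)^{2} = \left(-78\right)^{2} = 6084$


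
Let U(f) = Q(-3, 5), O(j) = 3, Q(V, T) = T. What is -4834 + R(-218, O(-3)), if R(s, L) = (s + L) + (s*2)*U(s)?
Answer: -7229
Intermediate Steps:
U(f) = 5
R(s, L) = L + 11*s (R(s, L) = (s + L) + (s*2)*5 = (L + s) + (2*s)*5 = (L + s) + 10*s = L + 11*s)
-4834 + R(-218, O(-3)) = -4834 + (3 + 11*(-218)) = -4834 + (3 - 2398) = -4834 - 2395 = -7229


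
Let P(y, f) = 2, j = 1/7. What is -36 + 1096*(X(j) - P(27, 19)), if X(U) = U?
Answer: -14500/7 ≈ -2071.4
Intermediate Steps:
j = 1/7 ≈ 0.14286
-36 + 1096*(X(j) - P(27, 19)) = -36 + 1096*(1/7 - 1*2) = -36 + 1096*(1/7 - 2) = -36 + 1096*(-13/7) = -36 - 14248/7 = -14500/7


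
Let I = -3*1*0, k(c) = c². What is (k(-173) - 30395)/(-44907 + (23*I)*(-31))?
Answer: 466/44907 ≈ 0.010377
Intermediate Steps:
I = 0 (I = -3*0 = 0)
(k(-173) - 30395)/(-44907 + (23*I)*(-31)) = ((-173)² - 30395)/(-44907 + (23*0)*(-31)) = (29929 - 30395)/(-44907 + 0*(-31)) = -466/(-44907 + 0) = -466/(-44907) = -466*(-1/44907) = 466/44907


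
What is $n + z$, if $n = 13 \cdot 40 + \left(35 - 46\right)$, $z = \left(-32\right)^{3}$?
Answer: $-32259$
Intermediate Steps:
$z = -32768$
$n = 509$ ($n = 520 + \left(35 - 46\right) = 520 - 11 = 509$)
$n + z = 509 - 32768 = -32259$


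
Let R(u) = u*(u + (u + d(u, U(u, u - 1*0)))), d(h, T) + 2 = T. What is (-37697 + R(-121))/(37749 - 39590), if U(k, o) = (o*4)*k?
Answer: 7094417/1841 ≈ 3853.6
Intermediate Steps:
U(k, o) = 4*k*o (U(k, o) = (4*o)*k = 4*k*o)
d(h, T) = -2 + T
R(u) = u*(-2 + 2*u + 4*u**2) (R(u) = u*(u + (u + (-2 + 4*u*(u - 1*0)))) = u*(u + (u + (-2 + 4*u*(u + 0)))) = u*(u + (u + (-2 + 4*u*u))) = u*(u + (u + (-2 + 4*u**2))) = u*(u + (-2 + u + 4*u**2)) = u*(-2 + 2*u + 4*u**2))
(-37697 + R(-121))/(37749 - 39590) = (-37697 + 2*(-121)*(-1 - 121 + 2*(-121)**2))/(37749 - 39590) = (-37697 + 2*(-121)*(-1 - 121 + 2*14641))/(-1841) = (-37697 + 2*(-121)*(-1 - 121 + 29282))*(-1/1841) = (-37697 + 2*(-121)*29160)*(-1/1841) = (-37697 - 7056720)*(-1/1841) = -7094417*(-1/1841) = 7094417/1841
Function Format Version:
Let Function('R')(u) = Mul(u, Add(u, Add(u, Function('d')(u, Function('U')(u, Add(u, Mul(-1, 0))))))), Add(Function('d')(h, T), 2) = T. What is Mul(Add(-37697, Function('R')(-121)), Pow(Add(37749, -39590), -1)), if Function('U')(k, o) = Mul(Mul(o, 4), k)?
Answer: Rational(7094417, 1841) ≈ 3853.6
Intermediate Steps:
Function('U')(k, o) = Mul(4, k, o) (Function('U')(k, o) = Mul(Mul(4, o), k) = Mul(4, k, o))
Function('d')(h, T) = Add(-2, T)
Function('R')(u) = Mul(u, Add(-2, Mul(2, u), Mul(4, Pow(u, 2)))) (Function('R')(u) = Mul(u, Add(u, Add(u, Add(-2, Mul(4, u, Add(u, Mul(-1, 0))))))) = Mul(u, Add(u, Add(u, Add(-2, Mul(4, u, Add(u, 0)))))) = Mul(u, Add(u, Add(u, Add(-2, Mul(4, u, u))))) = Mul(u, Add(u, Add(u, Add(-2, Mul(4, Pow(u, 2)))))) = Mul(u, Add(u, Add(-2, u, Mul(4, Pow(u, 2))))) = Mul(u, Add(-2, Mul(2, u), Mul(4, Pow(u, 2)))))
Mul(Add(-37697, Function('R')(-121)), Pow(Add(37749, -39590), -1)) = Mul(Add(-37697, Mul(2, -121, Add(-1, -121, Mul(2, Pow(-121, 2))))), Pow(Add(37749, -39590), -1)) = Mul(Add(-37697, Mul(2, -121, Add(-1, -121, Mul(2, 14641)))), Pow(-1841, -1)) = Mul(Add(-37697, Mul(2, -121, Add(-1, -121, 29282))), Rational(-1, 1841)) = Mul(Add(-37697, Mul(2, -121, 29160)), Rational(-1, 1841)) = Mul(Add(-37697, -7056720), Rational(-1, 1841)) = Mul(-7094417, Rational(-1, 1841)) = Rational(7094417, 1841)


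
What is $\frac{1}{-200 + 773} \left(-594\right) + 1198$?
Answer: $\frac{228620}{191} \approx 1197.0$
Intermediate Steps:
$\frac{1}{-200 + 773} \left(-594\right) + 1198 = \frac{1}{573} \left(-594\right) + 1198 = - \frac{198}{191} + 1198 = \frac{228620}{191}$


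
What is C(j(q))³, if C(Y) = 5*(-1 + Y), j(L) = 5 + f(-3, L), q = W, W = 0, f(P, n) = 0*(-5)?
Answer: 8000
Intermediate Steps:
f(P, n) = 0
q = 0
j(L) = 5 (j(L) = 5 + 0 = 5)
C(Y) = -5 + 5*Y
C(j(q))³ = (-5 + 5*5)³ = (-5 + 25)³ = 20³ = 8000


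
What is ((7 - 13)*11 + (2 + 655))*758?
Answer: 447978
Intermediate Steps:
((7 - 13)*11 + (2 + 655))*758 = (-6*11 + 657)*758 = (-66 + 657)*758 = 591*758 = 447978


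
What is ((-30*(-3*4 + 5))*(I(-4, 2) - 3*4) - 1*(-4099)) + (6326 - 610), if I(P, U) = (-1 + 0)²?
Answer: 7505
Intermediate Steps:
I(P, U) = 1 (I(P, U) = (-1)² = 1)
((-30*(-3*4 + 5))*(I(-4, 2) - 3*4) - 1*(-4099)) + (6326 - 610) = ((-30*(-3*4 + 5))*(1 - 3*4) - 1*(-4099)) + (6326 - 610) = ((-30*(-12 + 5))*(1 - 12) + 4099) + 5716 = (-30*(-7)*(-11) + 4099) + 5716 = (210*(-11) + 4099) + 5716 = (-2310 + 4099) + 5716 = 1789 + 5716 = 7505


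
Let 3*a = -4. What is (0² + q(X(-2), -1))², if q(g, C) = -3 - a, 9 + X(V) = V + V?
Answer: 25/9 ≈ 2.7778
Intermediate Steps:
X(V) = -9 + 2*V (X(V) = -9 + (V + V) = -9 + 2*V)
a = -4/3 (a = (⅓)*(-4) = -4/3 ≈ -1.3333)
q(g, C) = -5/3 (q(g, C) = -3 - 1*(-4/3) = -3 + 4/3 = -5/3)
(0² + q(X(-2), -1))² = (0² - 5/3)² = (0 - 5/3)² = (-5/3)² = 25/9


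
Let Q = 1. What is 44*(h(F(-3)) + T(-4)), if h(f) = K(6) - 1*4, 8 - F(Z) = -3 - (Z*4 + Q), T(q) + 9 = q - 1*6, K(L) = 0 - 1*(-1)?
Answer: -968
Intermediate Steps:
K(L) = 1 (K(L) = 0 + 1 = 1)
T(q) = -15 + q (T(q) = -9 + (q - 1*6) = -9 + (q - 6) = -9 + (-6 + q) = -15 + q)
F(Z) = 12 + 4*Z (F(Z) = 8 - (-3 - (Z*4 + 1)) = 8 - (-3 - (4*Z + 1)) = 8 - (-3 - (1 + 4*Z)) = 8 - (-3 + (-1 - 4*Z)) = 8 - (-4 - 4*Z) = 8 + (4 + 4*Z) = 12 + 4*Z)
h(f) = -3 (h(f) = 1 - 1*4 = 1 - 4 = -3)
44*(h(F(-3)) + T(-4)) = 44*(-3 + (-15 - 4)) = 44*(-3 - 19) = 44*(-22) = -968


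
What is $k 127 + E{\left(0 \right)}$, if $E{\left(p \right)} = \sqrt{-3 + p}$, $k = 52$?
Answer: $6604 + i \sqrt{3} \approx 6604.0 + 1.732 i$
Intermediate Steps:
$k 127 + E{\left(0 \right)} = 52 \cdot 127 + \sqrt{-3 + 0} = 6604 + \sqrt{-3} = 6604 + i \sqrt{3}$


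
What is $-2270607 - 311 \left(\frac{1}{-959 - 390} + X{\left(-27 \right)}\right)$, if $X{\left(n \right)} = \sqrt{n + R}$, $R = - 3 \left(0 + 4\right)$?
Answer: $- \frac{3063048532}{1349} - 311 i \sqrt{39} \approx -2.2706 \cdot 10^{6} - 1942.2 i$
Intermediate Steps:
$R = -12$ ($R = \left(-3\right) 4 = -12$)
$X{\left(n \right)} = \sqrt{-12 + n}$ ($X{\left(n \right)} = \sqrt{n - 12} = \sqrt{-12 + n}$)
$-2270607 - 311 \left(\frac{1}{-959 - 390} + X{\left(-27 \right)}\right) = -2270607 - 311 \left(\frac{1}{-959 - 390} + \sqrt{-12 - 27}\right) = -2270607 - 311 \left(\frac{1}{-1349} + \sqrt{-39}\right) = -2270607 - 311 \left(- \frac{1}{1349} + i \sqrt{39}\right) = -2270607 - \left(- \frac{311}{1349} + 311 i \sqrt{39}\right) = -2270607 + \left(\frac{311}{1349} - 311 i \sqrt{39}\right) = - \frac{3063048532}{1349} - 311 i \sqrt{39}$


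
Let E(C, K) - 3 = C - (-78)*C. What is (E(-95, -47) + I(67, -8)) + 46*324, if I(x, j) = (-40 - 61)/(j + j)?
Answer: 118533/16 ≈ 7408.3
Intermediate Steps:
E(C, K) = 3 + 79*C (E(C, K) = 3 + (C - (-78)*C) = 3 + (C + 78*C) = 3 + 79*C)
I(x, j) = -101/(2*j) (I(x, j) = -101*1/(2*j) = -101/(2*j))
(E(-95, -47) + I(67, -8)) + 46*324 = ((3 + 79*(-95)) - 101/2/(-8)) + 46*324 = ((3 - 7505) - 101/2*(-⅛)) + 14904 = (-7502 + 101/16) + 14904 = -119931/16 + 14904 = 118533/16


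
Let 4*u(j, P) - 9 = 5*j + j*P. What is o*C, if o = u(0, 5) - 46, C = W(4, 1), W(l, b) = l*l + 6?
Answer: -1925/2 ≈ -962.50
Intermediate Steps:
u(j, P) = 9/4 + 5*j/4 + P*j/4 (u(j, P) = 9/4 + (5*j + j*P)/4 = 9/4 + (5*j + P*j)/4 = 9/4 + (5*j/4 + P*j/4) = 9/4 + 5*j/4 + P*j/4)
W(l, b) = 6 + l**2 (W(l, b) = l**2 + 6 = 6 + l**2)
C = 22 (C = 6 + 4**2 = 6 + 16 = 22)
o = -175/4 (o = (9/4 + (5/4)*0 + (1/4)*5*0) - 46 = (9/4 + 0 + 0) - 46 = 9/4 - 46 = -175/4 ≈ -43.750)
o*C = -175/4*22 = -1925/2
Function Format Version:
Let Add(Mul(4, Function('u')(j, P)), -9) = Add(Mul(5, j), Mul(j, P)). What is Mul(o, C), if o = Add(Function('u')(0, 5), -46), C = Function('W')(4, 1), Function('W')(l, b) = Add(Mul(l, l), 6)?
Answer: Rational(-1925, 2) ≈ -962.50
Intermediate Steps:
Function('u')(j, P) = Add(Rational(9, 4), Mul(Rational(5, 4), j), Mul(Rational(1, 4), P, j)) (Function('u')(j, P) = Add(Rational(9, 4), Mul(Rational(1, 4), Add(Mul(5, j), Mul(j, P)))) = Add(Rational(9, 4), Mul(Rational(1, 4), Add(Mul(5, j), Mul(P, j)))) = Add(Rational(9, 4), Add(Mul(Rational(5, 4), j), Mul(Rational(1, 4), P, j))) = Add(Rational(9, 4), Mul(Rational(5, 4), j), Mul(Rational(1, 4), P, j)))
Function('W')(l, b) = Add(6, Pow(l, 2)) (Function('W')(l, b) = Add(Pow(l, 2), 6) = Add(6, Pow(l, 2)))
C = 22 (C = Add(6, Pow(4, 2)) = Add(6, 16) = 22)
o = Rational(-175, 4) (o = Add(Add(Rational(9, 4), Mul(Rational(5, 4), 0), Mul(Rational(1, 4), 5, 0)), -46) = Add(Add(Rational(9, 4), 0, 0), -46) = Add(Rational(9, 4), -46) = Rational(-175, 4) ≈ -43.750)
Mul(o, C) = Mul(Rational(-175, 4), 22) = Rational(-1925, 2)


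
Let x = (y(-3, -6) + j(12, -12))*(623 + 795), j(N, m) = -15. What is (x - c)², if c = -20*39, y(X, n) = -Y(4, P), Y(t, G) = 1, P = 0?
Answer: 479960464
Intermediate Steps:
y(X, n) = -1 (y(X, n) = -1*1 = -1)
c = -780
x = -22688 (x = (-1 - 15)*(623 + 795) = -16*1418 = -22688)
(x - c)² = (-22688 - 1*(-780))² = (-22688 + 780)² = (-21908)² = 479960464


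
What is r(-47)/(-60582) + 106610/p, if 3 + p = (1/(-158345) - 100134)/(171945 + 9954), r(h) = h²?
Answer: -6643833068365126663/221263010485824 ≈ -30027.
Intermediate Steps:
p = -102264109696/28802797155 (p = -3 + (1/(-158345) - 100134)/(171945 + 9954) = -3 + (-1/158345 - 100134)/181899 = -3 - 15855718231/158345*1/181899 = -3 - 15855718231/28802797155 = -102264109696/28802797155 ≈ -3.5505)
r(-47)/(-60582) + 106610/p = (-47)²/(-60582) + 106610/(-102264109696/28802797155) = 2209*(-1/60582) + 106610*(-28802797155/102264109696) = -2209/60582 - 219333300335325/7304579264 = -6643833068365126663/221263010485824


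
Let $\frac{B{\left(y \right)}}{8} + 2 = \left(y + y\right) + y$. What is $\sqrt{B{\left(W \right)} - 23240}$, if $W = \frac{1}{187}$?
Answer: $\frac{1204 i \sqrt{561}}{187} \approx 152.5 i$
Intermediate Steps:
$W = \frac{1}{187} \approx 0.0053476$
$B{\left(y \right)} = -16 + 24 y$ ($B{\left(y \right)} = -16 + 8 \left(\left(y + y\right) + y\right) = -16 + 8 \left(2 y + y\right) = -16 + 8 \cdot 3 y = -16 + 24 y$)
$\sqrt{B{\left(W \right)} - 23240} = \sqrt{\left(-16 + 24 \cdot \frac{1}{187}\right) - 23240} = \sqrt{\left(-16 + \frac{24}{187}\right) - 23240} = \sqrt{- \frac{2968}{187} - 23240} = \sqrt{- \frac{4348848}{187}} = \frac{1204 i \sqrt{561}}{187}$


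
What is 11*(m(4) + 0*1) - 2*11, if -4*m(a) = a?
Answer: -33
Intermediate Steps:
m(a) = -a/4
11*(m(4) + 0*1) - 2*11 = 11*(-¼*4 + 0*1) - 2*11 = 11*(-1 + 0) - 1*22 = 11*(-1) - 22 = -11 - 22 = -33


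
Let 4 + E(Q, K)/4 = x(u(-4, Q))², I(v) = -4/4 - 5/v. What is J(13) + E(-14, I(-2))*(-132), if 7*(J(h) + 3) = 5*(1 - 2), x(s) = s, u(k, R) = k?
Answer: -44378/7 ≈ -6339.7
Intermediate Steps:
J(h) = -26/7 (J(h) = -3 + (5*(1 - 2))/7 = -3 + (5*(-1))/7 = -3 + (⅐)*(-5) = -3 - 5/7 = -26/7)
I(v) = -1 - 5/v (I(v) = -4*¼ - 5/v = -1 - 5/v)
E(Q, K) = 48 (E(Q, K) = -16 + 4*(-4)² = -16 + 4*16 = -16 + 64 = 48)
J(13) + E(-14, I(-2))*(-132) = -26/7 + 48*(-132) = -26/7 - 6336 = -44378/7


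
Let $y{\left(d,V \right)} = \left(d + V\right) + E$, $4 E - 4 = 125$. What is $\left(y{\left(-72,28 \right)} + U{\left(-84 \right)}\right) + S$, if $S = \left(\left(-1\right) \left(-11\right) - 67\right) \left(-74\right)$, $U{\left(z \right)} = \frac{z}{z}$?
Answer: $\frac{16533}{4} \approx 4133.3$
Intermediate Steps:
$U{\left(z \right)} = 1$
$E = \frac{129}{4}$ ($E = 1 + \frac{1}{4} \cdot 125 = 1 + \frac{125}{4} = \frac{129}{4} \approx 32.25$)
$y{\left(d,V \right)} = \frac{129}{4} + V + d$ ($y{\left(d,V \right)} = \left(d + V\right) + \frac{129}{4} = \left(V + d\right) + \frac{129}{4} = \frac{129}{4} + V + d$)
$S = 4144$ ($S = \left(11 - 67\right) \left(-74\right) = \left(-56\right) \left(-74\right) = 4144$)
$\left(y{\left(-72,28 \right)} + U{\left(-84 \right)}\right) + S = \left(\left(\frac{129}{4} + 28 - 72\right) + 1\right) + 4144 = \left(- \frac{47}{4} + 1\right) + 4144 = - \frac{43}{4} + 4144 = \frac{16533}{4}$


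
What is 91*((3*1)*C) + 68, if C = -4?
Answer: -1024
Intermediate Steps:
91*((3*1)*C) + 68 = 91*((3*1)*(-4)) + 68 = 91*(3*(-4)) + 68 = 91*(-12) + 68 = -1092 + 68 = -1024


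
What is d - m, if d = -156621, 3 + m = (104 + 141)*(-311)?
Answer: -80423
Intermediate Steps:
m = -76198 (m = -3 + (104 + 141)*(-311) = -3 + 245*(-311) = -3 - 76195 = -76198)
d - m = -156621 - 1*(-76198) = -156621 + 76198 = -80423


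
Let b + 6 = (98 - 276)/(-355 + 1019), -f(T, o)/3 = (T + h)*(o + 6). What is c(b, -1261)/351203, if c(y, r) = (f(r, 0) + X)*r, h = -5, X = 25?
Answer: -28767193/351203 ≈ -81.910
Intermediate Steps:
f(T, o) = -3*(-5 + T)*(6 + o) (f(T, o) = -3*(T - 5)*(o + 6) = -3*(-5 + T)*(6 + o))
b = -2081/332 (b = -6 + (98 - 276)/(-355 + 1019) = -6 - 178/664 = -6 - 178*1/664 = -6 - 89/332 = -2081/332 ≈ -6.2681)
c(y, r) = r*(115 - 18*r) (c(y, r) = ((90 - 18*r + 15*0 - 3*r*0) + 25)*r = ((90 - 18*r + 0 + 0) + 25)*r = ((90 - 18*r) + 25)*r = (115 - 18*r)*r = r*(115 - 18*r))
c(b, -1261)/351203 = -1261*(115 - 18*(-1261))/351203 = -1261*(115 + 22698)*(1/351203) = -1261*22813*(1/351203) = -28767193*1/351203 = -28767193/351203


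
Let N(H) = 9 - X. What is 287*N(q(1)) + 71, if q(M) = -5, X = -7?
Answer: 4663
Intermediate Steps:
N(H) = 16 (N(H) = 9 - 1*(-7) = 9 + 7 = 16)
287*N(q(1)) + 71 = 287*16 + 71 = 4592 + 71 = 4663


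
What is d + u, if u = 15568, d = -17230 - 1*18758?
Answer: -20420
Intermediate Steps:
d = -35988 (d = -17230 - 18758 = -35988)
d + u = -35988 + 15568 = -20420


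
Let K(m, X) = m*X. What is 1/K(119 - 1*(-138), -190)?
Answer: -1/48830 ≈ -2.0479e-5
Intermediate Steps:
K(m, X) = X*m
1/K(119 - 1*(-138), -190) = 1/(-190*(119 - 1*(-138))) = 1/(-190*(119 + 138)) = 1/(-190*257) = 1/(-48830) = -1/48830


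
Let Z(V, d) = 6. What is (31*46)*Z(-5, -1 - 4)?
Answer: 8556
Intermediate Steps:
(31*46)*Z(-5, -1 - 4) = (31*46)*6 = 1426*6 = 8556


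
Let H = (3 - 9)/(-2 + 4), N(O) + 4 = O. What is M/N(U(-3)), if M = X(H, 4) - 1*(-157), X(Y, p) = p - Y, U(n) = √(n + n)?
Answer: -328/11 - 82*I*√6/11 ≈ -29.818 - 18.26*I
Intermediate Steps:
U(n) = √2*√n (U(n) = √(2*n) = √2*√n)
N(O) = -4 + O
H = -3 (H = -6/2 = -6*½ = -3)
M = 164 (M = (4 - 1*(-3)) - 1*(-157) = (4 + 3) + 157 = 7 + 157 = 164)
M/N(U(-3)) = 164/(-4 + √2*√(-3)) = 164/(-4 + √2*(I*√3)) = 164/(-4 + I*√6)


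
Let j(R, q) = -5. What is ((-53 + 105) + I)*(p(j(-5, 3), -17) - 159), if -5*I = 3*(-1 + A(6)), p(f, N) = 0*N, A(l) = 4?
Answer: -39909/5 ≈ -7981.8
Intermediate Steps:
p(f, N) = 0
I = -9/5 (I = -3*(-1 + 4)/5 = -3*3/5 = -⅕*9 = -9/5 ≈ -1.8000)
((-53 + 105) + I)*(p(j(-5, 3), -17) - 159) = ((-53 + 105) - 9/5)*(0 - 159) = (52 - 9/5)*(-159) = (251/5)*(-159) = -39909/5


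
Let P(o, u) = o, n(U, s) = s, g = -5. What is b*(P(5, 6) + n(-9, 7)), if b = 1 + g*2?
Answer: -108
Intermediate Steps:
b = -9 (b = 1 - 5*2 = 1 - 10 = -9)
b*(P(5, 6) + n(-9, 7)) = -9*(5 + 7) = -9*12 = -108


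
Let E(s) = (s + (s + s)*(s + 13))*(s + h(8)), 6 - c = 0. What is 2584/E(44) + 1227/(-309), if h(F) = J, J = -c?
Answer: -515634/130295 ≈ -3.9574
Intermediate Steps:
c = 6 (c = 6 - 1*0 = 6 + 0 = 6)
J = -6 (J = -1*6 = -6)
h(F) = -6
E(s) = (-6 + s)*(s + 2*s*(13 + s)) (E(s) = (s + (s + s)*(s + 13))*(s - 6) = (s + (2*s)*(13 + s))*(-6 + s) = (s + 2*s*(13 + s))*(-6 + s) = (-6 + s)*(s + 2*s*(13 + s)))
2584/E(44) + 1227/(-309) = 2584/((44*(-162 + 2*44² + 15*44))) + 1227/(-309) = 2584/((44*(-162 + 2*1936 + 660))) + 1227*(-1/309) = 2584/((44*(-162 + 3872 + 660))) - 409/103 = 2584/((44*4370)) - 409/103 = 2584/192280 - 409/103 = 2584*(1/192280) - 409/103 = 17/1265 - 409/103 = -515634/130295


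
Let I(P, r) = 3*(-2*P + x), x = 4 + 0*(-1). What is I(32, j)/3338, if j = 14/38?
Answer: -90/1669 ≈ -0.053925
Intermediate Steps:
j = 7/19 (j = 14*(1/38) = 7/19 ≈ 0.36842)
x = 4 (x = 4 + 0 = 4)
I(P, r) = 12 - 6*P (I(P, r) = 3*(-2*P + 4) = 3*(4 - 2*P) = 12 - 6*P)
I(32, j)/3338 = (12 - 6*32)/3338 = (12 - 192)*(1/3338) = -180*1/3338 = -90/1669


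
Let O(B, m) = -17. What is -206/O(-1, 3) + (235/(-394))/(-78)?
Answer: 6334787/522444 ≈ 12.125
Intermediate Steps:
-206/O(-1, 3) + (235/(-394))/(-78) = -206/(-17) + (235/(-394))/(-78) = -206*(-1/17) + (235*(-1/394))*(-1/78) = 206/17 - 235/394*(-1/78) = 206/17 + 235/30732 = 6334787/522444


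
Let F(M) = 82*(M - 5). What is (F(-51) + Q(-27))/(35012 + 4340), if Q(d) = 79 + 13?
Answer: -1125/9838 ≈ -0.11435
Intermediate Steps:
Q(d) = 92
F(M) = -410 + 82*M (F(M) = 82*(-5 + M) = -410 + 82*M)
(F(-51) + Q(-27))/(35012 + 4340) = ((-410 + 82*(-51)) + 92)/(35012 + 4340) = ((-410 - 4182) + 92)/39352 = (-4592 + 92)*(1/39352) = -4500*1/39352 = -1125/9838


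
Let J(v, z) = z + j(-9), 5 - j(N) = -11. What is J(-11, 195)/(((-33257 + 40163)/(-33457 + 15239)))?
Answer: -1921999/3453 ≈ -556.62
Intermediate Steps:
j(N) = 16 (j(N) = 5 - 1*(-11) = 5 + 11 = 16)
J(v, z) = 16 + z (J(v, z) = z + 16 = 16 + z)
J(-11, 195)/(((-33257 + 40163)/(-33457 + 15239))) = (16 + 195)/(((-33257 + 40163)/(-33457 + 15239))) = 211/((6906/(-18218))) = 211/((6906*(-1/18218))) = 211/(-3453/9109) = 211*(-9109/3453) = -1921999/3453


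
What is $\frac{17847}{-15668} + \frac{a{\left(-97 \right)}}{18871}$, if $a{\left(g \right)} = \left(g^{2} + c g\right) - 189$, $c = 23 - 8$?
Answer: $- \frac{215128717}{295670828} \approx -0.7276$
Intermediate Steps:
$c = 15$
$a{\left(g \right)} = -189 + g^{2} + 15 g$ ($a{\left(g \right)} = \left(g^{2} + 15 g\right) - 189 = -189 + g^{2} + 15 g$)
$\frac{17847}{-15668} + \frac{a{\left(-97 \right)}}{18871} = \frac{17847}{-15668} + \frac{-189 + \left(-97\right)^{2} + 15 \left(-97\right)}{18871} = 17847 \left(- \frac{1}{15668}\right) + \left(-189 + 9409 - 1455\right) \frac{1}{18871} = - \frac{17847}{15668} + 7765 \cdot \frac{1}{18871} = - \frac{17847}{15668} + \frac{7765}{18871} = - \frac{215128717}{295670828}$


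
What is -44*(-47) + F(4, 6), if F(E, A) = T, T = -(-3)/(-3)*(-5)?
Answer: 2073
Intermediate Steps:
T = 5 (T = -(-3)*(-1)/3*(-5) = -3*1/3*(-5) = -1*(-5) = 5)
F(E, A) = 5
-44*(-47) + F(4, 6) = -44*(-47) + 5 = 2068 + 5 = 2073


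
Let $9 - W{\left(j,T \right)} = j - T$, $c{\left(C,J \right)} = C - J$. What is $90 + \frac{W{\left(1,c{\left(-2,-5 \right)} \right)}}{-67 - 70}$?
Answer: $\frac{12319}{137} \approx 89.92$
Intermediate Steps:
$W{\left(j,T \right)} = 9 + T - j$ ($W{\left(j,T \right)} = 9 - \left(j - T\right) = 9 + \left(T - j\right) = 9 + T - j$)
$90 + \frac{W{\left(1,c{\left(-2,-5 \right)} \right)}}{-67 - 70} = 90 + \frac{9 - -3 - 1}{-67 - 70} = 90 + \frac{9 + \left(-2 + 5\right) - 1}{-137} = 90 + \left(9 + 3 - 1\right) \left(- \frac{1}{137}\right) = 90 + 11 \left(- \frac{1}{137}\right) = 90 - \frac{11}{137} = \frac{12319}{137}$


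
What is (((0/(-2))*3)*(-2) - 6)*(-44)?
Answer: 264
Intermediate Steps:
(((0/(-2))*3)*(-2) - 6)*(-44) = (((0*(-½))*3)*(-2) - 6)*(-44) = ((0*3)*(-2) - 6)*(-44) = (0*(-2) - 6)*(-44) = (0 - 6)*(-44) = -6*(-44) = 264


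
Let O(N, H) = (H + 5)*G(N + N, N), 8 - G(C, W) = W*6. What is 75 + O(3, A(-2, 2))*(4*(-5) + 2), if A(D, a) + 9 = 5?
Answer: 255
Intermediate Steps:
A(D, a) = -4 (A(D, a) = -9 + 5 = -4)
G(C, W) = 8 - 6*W (G(C, W) = 8 - W*6 = 8 - 6*W)
O(N, H) = (5 + H)*(8 - 6*N) (O(N, H) = (H + 5)*(8 - 6*N) = (5 + H)*(8 - 6*N))
75 + O(3, A(-2, 2))*(4*(-5) + 2) = 75 + (-2*(-4 + 3*3)*(5 - 4))*(4*(-5) + 2) = 75 + (-2*(-4 + 9)*1)*(-20 + 2) = 75 - 2*5*1*(-18) = 75 - 10*(-18) = 75 + 180 = 255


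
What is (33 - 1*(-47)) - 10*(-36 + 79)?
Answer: -350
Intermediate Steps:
(33 - 1*(-47)) - 10*(-36 + 79) = (33 + 47) - 10*43 = 80 - 430 = -350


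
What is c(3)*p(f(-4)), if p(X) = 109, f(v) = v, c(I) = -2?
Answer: -218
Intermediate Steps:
c(3)*p(f(-4)) = -2*109 = -218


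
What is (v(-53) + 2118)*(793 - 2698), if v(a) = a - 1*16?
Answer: -3903345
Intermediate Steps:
v(a) = -16 + a (v(a) = a - 16 = -16 + a)
(v(-53) + 2118)*(793 - 2698) = ((-16 - 53) + 2118)*(793 - 2698) = (-69 + 2118)*(-1905) = 2049*(-1905) = -3903345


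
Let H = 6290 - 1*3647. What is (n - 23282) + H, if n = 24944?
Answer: 4305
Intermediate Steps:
H = 2643 (H = 6290 - 3647 = 2643)
(n - 23282) + H = (24944 - 23282) + 2643 = 1662 + 2643 = 4305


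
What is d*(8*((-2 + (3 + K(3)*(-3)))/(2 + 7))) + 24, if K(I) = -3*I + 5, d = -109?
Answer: -11120/9 ≈ -1235.6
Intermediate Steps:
K(I) = 5 - 3*I
d*(8*((-2 + (3 + K(3)*(-3)))/(2 + 7))) + 24 = -872*(-2 + (3 + (5 - 3*3)*(-3)))/(2 + 7) + 24 = -872*(-2 + (3 + (5 - 9)*(-3)))/9 + 24 = -872*(-2 + (3 - 4*(-3)))*(⅑) + 24 = -872*(-2 + (3 + 12))*(⅑) + 24 = -872*(-2 + 15)*(⅑) + 24 = -872*13*(⅑) + 24 = -872*13/9 + 24 = -109*104/9 + 24 = -11336/9 + 24 = -11120/9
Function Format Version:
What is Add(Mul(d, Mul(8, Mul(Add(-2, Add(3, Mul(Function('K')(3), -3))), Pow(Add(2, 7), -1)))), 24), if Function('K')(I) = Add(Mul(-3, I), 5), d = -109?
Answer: Rational(-11120, 9) ≈ -1235.6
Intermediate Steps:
Function('K')(I) = Add(5, Mul(-3, I))
Add(Mul(d, Mul(8, Mul(Add(-2, Add(3, Mul(Function('K')(3), -3))), Pow(Add(2, 7), -1)))), 24) = Add(Mul(-109, Mul(8, Mul(Add(-2, Add(3, Mul(Add(5, Mul(-3, 3)), -3))), Pow(Add(2, 7), -1)))), 24) = Add(Mul(-109, Mul(8, Mul(Add(-2, Add(3, Mul(Add(5, -9), -3))), Pow(9, -1)))), 24) = Add(Mul(-109, Mul(8, Mul(Add(-2, Add(3, Mul(-4, -3))), Rational(1, 9)))), 24) = Add(Mul(-109, Mul(8, Mul(Add(-2, Add(3, 12)), Rational(1, 9)))), 24) = Add(Mul(-109, Mul(8, Mul(Add(-2, 15), Rational(1, 9)))), 24) = Add(Mul(-109, Mul(8, Mul(13, Rational(1, 9)))), 24) = Add(Mul(-109, Mul(8, Rational(13, 9))), 24) = Add(Mul(-109, Rational(104, 9)), 24) = Add(Rational(-11336, 9), 24) = Rational(-11120, 9)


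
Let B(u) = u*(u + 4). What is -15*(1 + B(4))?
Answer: -495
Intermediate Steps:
B(u) = u*(4 + u)
-15*(1 + B(4)) = -15*(1 + 4*(4 + 4)) = -15*(1 + 4*8) = -15*(1 + 32) = -15*33 = -495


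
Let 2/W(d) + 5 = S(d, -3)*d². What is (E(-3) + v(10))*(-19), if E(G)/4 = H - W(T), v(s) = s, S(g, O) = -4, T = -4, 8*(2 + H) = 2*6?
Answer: -10640/69 ≈ -154.20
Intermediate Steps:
H = -½ (H = -2 + (2*6)/8 = -2 + (⅛)*12 = -2 + 3/2 = -½ ≈ -0.50000)
W(d) = 2/(-5 - 4*d²)
E(G) = -130/69 (E(G) = 4*(-½ - 2/(-5 - 4*(-4)²)) = 4*(-½ - 2/(-5 - 4*16)) = 4*(-½ - 2/(-5 - 64)) = 4*(-½ - 2/(-69)) = 4*(-½ - 2*(-1)/69) = 4*(-½ - 1*(-2/69)) = 4*(-½ + 2/69) = 4*(-65/138) = -130/69)
(E(-3) + v(10))*(-19) = (-130/69 + 10)*(-19) = (560/69)*(-19) = -10640/69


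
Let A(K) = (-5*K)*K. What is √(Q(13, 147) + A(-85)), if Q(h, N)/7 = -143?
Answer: I*√37126 ≈ 192.68*I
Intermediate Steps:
A(K) = -5*K²
Q(h, N) = -1001 (Q(h, N) = 7*(-143) = -1001)
√(Q(13, 147) + A(-85)) = √(-1001 - 5*(-85)²) = √(-1001 - 5*7225) = √(-1001 - 36125) = √(-37126) = I*√37126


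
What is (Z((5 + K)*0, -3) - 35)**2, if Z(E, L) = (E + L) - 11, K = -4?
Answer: 2401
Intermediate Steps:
Z(E, L) = -11 + E + L
(Z((5 + K)*0, -3) - 35)**2 = ((-11 + (5 - 4)*0 - 3) - 35)**2 = ((-11 + 1*0 - 3) - 35)**2 = ((-11 + 0 - 3) - 35)**2 = (-14 - 35)**2 = (-49)**2 = 2401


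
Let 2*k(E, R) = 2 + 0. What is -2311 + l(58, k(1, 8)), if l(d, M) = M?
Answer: -2310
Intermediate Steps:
k(E, R) = 1 (k(E, R) = (2 + 0)/2 = (1/2)*2 = 1)
-2311 + l(58, k(1, 8)) = -2311 + 1 = -2310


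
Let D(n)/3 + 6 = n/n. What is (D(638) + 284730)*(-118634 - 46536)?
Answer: -47026376550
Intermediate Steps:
D(n) = -15 (D(n) = -18 + 3*(n/n) = -18 + 3*1 = -18 + 3 = -15)
(D(638) + 284730)*(-118634 - 46536) = (-15 + 284730)*(-118634 - 46536) = 284715*(-165170) = -47026376550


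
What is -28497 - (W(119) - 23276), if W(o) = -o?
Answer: -5102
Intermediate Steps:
-28497 - (W(119) - 23276) = -28497 - (-1*119 - 23276) = -28497 - (-119 - 23276) = -28497 - 1*(-23395) = -28497 + 23395 = -5102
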